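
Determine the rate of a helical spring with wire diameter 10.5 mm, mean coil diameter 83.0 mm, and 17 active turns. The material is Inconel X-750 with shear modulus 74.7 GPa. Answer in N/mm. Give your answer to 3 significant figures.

11.7 N/mm

k = Gd⁴/(8D³N_a) = (74.7×10³ × 10.5⁴) / (8 × 83.0³ × 17)
  = 9.07983e+08 / 7.7763e+07 = 11.676 N/mm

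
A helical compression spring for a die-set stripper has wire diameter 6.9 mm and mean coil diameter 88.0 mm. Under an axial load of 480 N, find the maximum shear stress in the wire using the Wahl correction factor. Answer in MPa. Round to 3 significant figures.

Spring index C = D/d = 88.0/6.9 = 12.7536
K_W = (4C−1)/(4C−4) + 0.615/C = 50.014/47.014 + 0.0482 = 1.1120
τ₀ = 8FD/(πd³) = 8·480·88.0/(π·6.9³) = 337920/1032 = 327.43 MPa
τ_max = K·τ₀ = 1.1120 × 327.43 = 364.11 MPa

364 MPa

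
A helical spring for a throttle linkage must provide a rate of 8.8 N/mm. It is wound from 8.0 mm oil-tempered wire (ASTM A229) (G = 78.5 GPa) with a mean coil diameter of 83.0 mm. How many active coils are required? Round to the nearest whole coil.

N_a = Gd⁴/(8D³k) = (78.5×10³ × 8.0⁴)/(8 × 83.0³ × 8.8)
    = 3.21536e+08 / 4.02538e+07 = 7.988 → 8 coils

8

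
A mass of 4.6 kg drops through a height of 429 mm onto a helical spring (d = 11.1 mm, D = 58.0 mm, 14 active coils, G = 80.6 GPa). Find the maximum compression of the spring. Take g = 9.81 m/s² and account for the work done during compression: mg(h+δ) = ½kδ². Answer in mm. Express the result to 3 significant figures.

27.1 mm

k = Gd⁴/(8D³N_a) = (80.6×10³)(11.1⁴)/(8·58.0³·14) = 55.992 N/mm
W = mg = 4.6 × 9.81 = 45.126 N
½kδ² − Wδ − Wh = 0 → δ = (W + √(W² + 2kWh))/k
δ = (45.126 + √(2036.4 + 2.1679e+06))/55.992 = (45.126 + 1473.1)/55.992 = 27.115 mm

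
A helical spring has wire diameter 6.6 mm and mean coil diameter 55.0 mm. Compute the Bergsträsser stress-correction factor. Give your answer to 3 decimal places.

1.165

C = D/d = 55.0/6.6 = 8.3333
K_B = (4C+2)/(4C−3) = 35.333/30.333 = 1.1648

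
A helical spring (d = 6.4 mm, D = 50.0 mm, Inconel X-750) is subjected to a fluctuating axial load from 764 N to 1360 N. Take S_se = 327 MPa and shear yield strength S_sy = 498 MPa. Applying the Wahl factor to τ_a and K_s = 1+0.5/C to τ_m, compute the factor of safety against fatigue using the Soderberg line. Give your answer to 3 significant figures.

0.614

C = D/d = 50.0/6.4 = 7.8125; K_W = (4C−1)/(4C−4)+0.615/C = 1.1888; K_s = 1+0.5/C = 1.0640
F_a = (F_max−F_min)/2 = 298 N; F_m = (F_max+F_min)/2 = 1062 N
τ_a = K_W·8F_aD/(πd³) = 1.1888 × 144.74 = 172.07 MPa
τ_m = K_s·8F_mD/(πd³) = 1.0640 × 515.82 = 548.83 MPa
Soderberg: 1/n_f = τ_a/S_se + τ_m/S_sy = 172.07/327 + 548.83/498 = 0.52620 + 1.10206 = 1.6283
n_f = 1/1.6283 = 0.6142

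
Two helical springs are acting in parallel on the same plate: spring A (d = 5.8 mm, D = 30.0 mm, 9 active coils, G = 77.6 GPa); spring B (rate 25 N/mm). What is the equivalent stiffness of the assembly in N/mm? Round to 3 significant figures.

70.2 N/mm

k_A = Gd⁴/(8D³N_a) = (77.6×10³)(5.8⁴)/(8·30.0³·9) = 45.173 N/mm
Parallel: k_eq = 45.173 + 25 = 70.173 N/mm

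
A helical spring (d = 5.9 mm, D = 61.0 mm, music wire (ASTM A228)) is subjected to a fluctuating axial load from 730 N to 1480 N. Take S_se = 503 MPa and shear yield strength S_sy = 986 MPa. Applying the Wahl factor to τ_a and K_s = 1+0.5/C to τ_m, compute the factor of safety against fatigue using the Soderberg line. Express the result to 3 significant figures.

C = D/d = 61.0/5.9 = 10.3390; K_W = (4C−1)/(4C−4)+0.615/C = 1.1398; K_s = 1+0.5/C = 1.0484
F_a = (F_max−F_min)/2 = 375 N; F_m = (F_max+F_min)/2 = 1105 N
τ_a = K_W·8F_aD/(πd³) = 1.1398 × 283.63 = 323.27 MPa
τ_m = K_s·8F_mD/(πd³) = 1.0484 × 835.75 = 876.17 MPa
Soderberg: 1/n_f = τ_a/S_se + τ_m/S_sy = 323.27/503 + 876.17/986 = 0.64269 + 0.88861 = 1.5313
n_f = 1/1.5313 = 0.653

0.653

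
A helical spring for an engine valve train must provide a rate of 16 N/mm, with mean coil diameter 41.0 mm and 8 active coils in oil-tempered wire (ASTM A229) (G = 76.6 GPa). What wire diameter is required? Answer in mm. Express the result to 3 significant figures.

5.51 mm

d = (8D³N_a·k / G)^(1/4) = (8·41.0³·8·16 / (76.6×10³))^0.25
  = (921.35)^0.25 = 5.5094 mm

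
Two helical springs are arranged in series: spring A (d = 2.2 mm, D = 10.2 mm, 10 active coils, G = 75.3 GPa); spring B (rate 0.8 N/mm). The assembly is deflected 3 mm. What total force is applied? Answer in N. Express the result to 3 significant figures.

k_A = Gd⁴/(8D³N_a) = (75.3×10³)(2.2⁴)/(8·10.2³·10) = 20.778 N/mm
Series: 1/k_eq = 1/20.778 + 1/0.8 = 1.2981; k_eq = 0.77034 N/mm
F = k_eq·δ = 0.77034·3 = 2.311 N

2.31 N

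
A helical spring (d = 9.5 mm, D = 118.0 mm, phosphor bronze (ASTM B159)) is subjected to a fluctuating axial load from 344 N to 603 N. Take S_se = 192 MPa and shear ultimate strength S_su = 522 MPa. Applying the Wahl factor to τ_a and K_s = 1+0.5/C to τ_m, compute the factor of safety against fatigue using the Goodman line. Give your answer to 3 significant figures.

C = D/d = 118.0/9.5 = 12.4211; K_W = (4C−1)/(4C−4)+0.615/C = 1.1152; K_s = 1+0.5/C = 1.0403
F_a = (F_max−F_min)/2 = 129.5 N; F_m = (F_max+F_min)/2 = 473.5 N
τ_a = K_W·8F_aD/(πd³) = 1.1152 × 45.386 = 50.614 MPa
τ_m = K_s·8F_mD/(πd³) = 1.0403 × 165.95 = 172.63 MPa
Goodman: 1/n_f = τ_a/S_se + τ_m/S_su = 50.614/192 + 172.63/522 = 0.26361 + 0.33070 = 0.59432
n_f = 1/0.59432 = 1.683

1.68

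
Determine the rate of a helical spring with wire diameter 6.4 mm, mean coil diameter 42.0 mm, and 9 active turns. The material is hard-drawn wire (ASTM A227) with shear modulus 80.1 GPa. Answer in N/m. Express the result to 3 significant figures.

25200 N/m

k = Gd⁴/(8D³N_a) = (80.1×10³ × 6.4⁴) / (8 × 42.0³ × 9)
  = 1.34386e+08 / 5.33434e+06 = 25.193 N/mm = 25193 N/m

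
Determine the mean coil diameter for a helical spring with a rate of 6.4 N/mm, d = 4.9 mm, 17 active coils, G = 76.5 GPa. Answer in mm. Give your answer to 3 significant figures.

D = (Gd⁴/(8N_a·k))^(1/3) = (76.5×10³·4.9⁴/(8·17·6.4))^(1/3)
  = (50667.2)^(1/3) = 37.0035 mm

37.0 mm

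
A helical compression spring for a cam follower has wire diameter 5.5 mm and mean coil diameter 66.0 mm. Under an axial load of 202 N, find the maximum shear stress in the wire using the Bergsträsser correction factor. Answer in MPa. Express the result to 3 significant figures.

227 MPa

Spring index C = D/d = 66.0/5.5 = 12.0000
K_B = (4C+2)/(4C−3) = 50.000/45.000 = 1.1111
τ₀ = 8FD/(πd³) = 8·202·66.0/(π·5.5³) = 106656/522.68 = 204.06 MPa
τ_max = K·τ₀ = 1.1111 × 204.06 = 226.73 MPa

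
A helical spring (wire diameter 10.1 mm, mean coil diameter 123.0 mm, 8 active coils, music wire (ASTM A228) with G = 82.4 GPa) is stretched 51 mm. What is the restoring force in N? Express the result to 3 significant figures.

k = Gd⁴/(8D³N_a) = (82.4×10³)(10.1⁴)/(8·123.0³·8) = 7.1997 N/mm
F = k·δ = 7.1997 × 51 = 367.19 N

367 N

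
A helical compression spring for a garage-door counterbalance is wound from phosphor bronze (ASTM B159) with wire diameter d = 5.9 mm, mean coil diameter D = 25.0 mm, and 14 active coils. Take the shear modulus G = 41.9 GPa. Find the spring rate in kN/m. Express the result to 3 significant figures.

k = Gd⁴/(8D³N_a) = (41.9×10³ × 5.9⁴) / (8 × 25.0³ × 14)
  = 5.07717e+07 / 1.75e+06 = 29.012 N/mm

29.0 kN/m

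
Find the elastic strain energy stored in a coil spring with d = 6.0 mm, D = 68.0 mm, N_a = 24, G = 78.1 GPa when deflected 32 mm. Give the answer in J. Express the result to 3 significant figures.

k = Gd⁴/(8D³N_a) = (78.1×10³)(6.0⁴)/(8·68.0³·24) = 1.6766 N/mm
U = ½kδ² = 0.5 × 1.6766 × 32² = 858.42 N·mm = 0.85842 J

0.858 J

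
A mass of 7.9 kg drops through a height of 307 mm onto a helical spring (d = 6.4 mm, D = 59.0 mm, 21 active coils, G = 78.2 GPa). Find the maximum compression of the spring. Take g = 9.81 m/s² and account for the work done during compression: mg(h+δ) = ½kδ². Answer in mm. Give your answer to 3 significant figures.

134 mm

k = Gd⁴/(8D³N_a) = (78.2×10³)(6.4⁴)/(8·59.0³·21) = 3.8024 N/mm
W = mg = 7.9 × 9.81 = 77.499 N
½kδ² − Wδ − Wh = 0 → δ = (W + √(W² + 2kWh))/k
δ = (77.499 + √(6006.1 + 180936))/3.8024 = (77.499 + 432.37)/3.8024 = 134.09 mm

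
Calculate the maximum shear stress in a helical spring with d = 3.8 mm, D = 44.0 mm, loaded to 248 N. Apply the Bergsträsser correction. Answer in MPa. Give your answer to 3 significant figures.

Spring index C = D/d = 44.0/3.8 = 11.5789
K_B = (4C+2)/(4C−3) = 48.316/43.316 = 1.1154
τ₀ = 8FD/(πd³) = 8·248·44.0/(π·3.8³) = 87296/172.39 = 506.4 MPa
τ_max = K·τ₀ = 1.1154 × 506.4 = 564.85 MPa

565 MPa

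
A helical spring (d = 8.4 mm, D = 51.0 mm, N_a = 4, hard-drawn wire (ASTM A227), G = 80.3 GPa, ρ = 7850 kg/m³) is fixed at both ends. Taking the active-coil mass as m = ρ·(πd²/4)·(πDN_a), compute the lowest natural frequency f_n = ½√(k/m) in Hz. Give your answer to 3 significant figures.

k = Gd⁴/(8D³N_a) = (80.3×10³)(8.4⁴)/(8·51.0³·4) = 94.183 N/mm = 94183 N/m
Wire length L = πDN_a = π·51.0·4 = 640.88 mm
m = ρ·(πd²/4)·L = 7850 × 55.418×10⁻⁶ m² × 0.64088 m = 0.2788 kg
f_n = ½√(k/m) = 0.5·√(94183/0.2788) = 0.5·√(3.3781e+05) = 290.61 Hz

291 Hz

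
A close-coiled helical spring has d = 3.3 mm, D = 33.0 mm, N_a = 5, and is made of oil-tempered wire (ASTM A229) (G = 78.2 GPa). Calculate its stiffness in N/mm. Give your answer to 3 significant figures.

k = Gd⁴/(8D³N_a) = (78.2×10³ × 3.3⁴) / (8 × 33.0³ × 5)
  = 9.2739e+06 / 1.43748e+06 = 6.4515 N/mm

6.45 N/mm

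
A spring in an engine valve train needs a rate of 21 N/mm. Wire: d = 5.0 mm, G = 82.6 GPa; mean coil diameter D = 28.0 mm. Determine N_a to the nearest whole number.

14

N_a = Gd⁴/(8D³k) = (82.6×10³ × 5.0⁴)/(8 × 28.0³ × 21)
    = 5.1625e+07 / 3.68794e+06 = 14 → 14 coils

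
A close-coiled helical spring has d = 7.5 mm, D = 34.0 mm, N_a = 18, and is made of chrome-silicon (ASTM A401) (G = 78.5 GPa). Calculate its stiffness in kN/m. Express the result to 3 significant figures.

k = Gd⁴/(8D³N_a) = (78.5×10³ × 7.5⁴) / (8 × 34.0³ × 18)
  = 2.48379e+08 / 5.65978e+06 = 43.885 N/mm

43.9 kN/m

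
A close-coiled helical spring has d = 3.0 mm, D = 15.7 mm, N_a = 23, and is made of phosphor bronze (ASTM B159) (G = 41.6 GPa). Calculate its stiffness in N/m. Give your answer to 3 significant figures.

4730 N/m

k = Gd⁴/(8D³N_a) = (41.6×10³ × 3.0⁴) / (8 × 15.7³ × 23)
  = 3.3696e+06 / 712060 = 4.7322 N/mm = 4732.2 N/m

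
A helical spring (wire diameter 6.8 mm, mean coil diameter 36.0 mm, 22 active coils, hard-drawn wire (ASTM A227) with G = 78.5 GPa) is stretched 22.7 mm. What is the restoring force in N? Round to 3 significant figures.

464 N

k = Gd⁴/(8D³N_a) = (78.5×10³)(6.8⁴)/(8·36.0³·22) = 20.44 N/mm
F = k·δ = 20.44 × 22.7 = 463.99 N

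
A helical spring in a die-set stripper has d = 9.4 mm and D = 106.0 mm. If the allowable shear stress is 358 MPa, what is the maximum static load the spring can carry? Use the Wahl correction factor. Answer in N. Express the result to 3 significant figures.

C = D/d = 106.0/9.4 = 11.2766
K_W = (4C−1)/(4C−4) + 0.615/C = 44.106/41.106 + 0.0545 = 1.1275
τ_max = K·8FD/(πd³) → F_max = τ_allow·πd³/(8DK)
F_max = 358·π·9.4³/(8·106.0·1.1275) = 9.3415e+05/956.14 = 977 N

977 N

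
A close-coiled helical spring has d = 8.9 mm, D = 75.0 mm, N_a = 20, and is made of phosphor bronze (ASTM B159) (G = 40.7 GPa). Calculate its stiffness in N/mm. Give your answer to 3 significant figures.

k = Gd⁴/(8D³N_a) = (40.7×10³ × 8.9⁴) / (8 × 75.0³ × 20)
  = 2.55361e+08 / 6.75e+07 = 3.7831 N/mm

3.78 N/mm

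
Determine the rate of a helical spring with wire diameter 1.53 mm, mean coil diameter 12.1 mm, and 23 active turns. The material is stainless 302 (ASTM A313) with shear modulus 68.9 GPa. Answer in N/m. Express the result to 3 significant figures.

k = Gd⁴/(8D³N_a) = (68.9×10³ × 1.53⁴) / (8 × 12.1³ × 23)
  = 377559 / 325967 = 1.1583 N/mm = 1158.3 N/m

1160 N/m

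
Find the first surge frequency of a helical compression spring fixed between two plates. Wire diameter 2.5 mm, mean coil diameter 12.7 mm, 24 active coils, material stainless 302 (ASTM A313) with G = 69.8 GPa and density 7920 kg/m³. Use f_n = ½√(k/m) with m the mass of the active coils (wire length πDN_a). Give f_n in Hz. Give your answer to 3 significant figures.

k = Gd⁴/(8D³N_a) = (69.8×10³)(2.5⁴)/(8·12.7³·24) = 6.9327 N/mm = 6932.7 N/m
Wire length L = πDN_a = π·12.7·24 = 957.56 mm
m = ρ·(πd²/4)·L = 7920 × 4.9087×10⁻⁶ m² × 0.95756 m = 0.037227 kg
f_n = ½√(k/m) = 0.5·√(6932.7/0.037227) = 0.5·√(1.8623e+05) = 215.77 Hz

216 Hz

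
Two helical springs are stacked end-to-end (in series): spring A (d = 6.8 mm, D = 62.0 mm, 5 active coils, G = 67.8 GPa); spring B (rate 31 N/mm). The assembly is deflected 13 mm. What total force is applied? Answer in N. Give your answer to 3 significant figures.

k_A = Gd⁴/(8D³N_a) = (67.8×10³)(6.8⁴)/(8·62.0³·5) = 15.207 N/mm
Series: 1/k_eq = 1/15.207 + 1/31 = 0.098019; k_eq = 10.202 N/mm
F = k_eq·δ = 10.202·13 = 132.63 N

133 N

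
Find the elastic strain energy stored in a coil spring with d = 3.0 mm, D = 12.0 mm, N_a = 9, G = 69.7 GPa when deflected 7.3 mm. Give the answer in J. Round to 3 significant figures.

k = Gd⁴/(8D³N_a) = (69.7×10³)(3.0⁴)/(8·12.0³·9) = 45.378 N/mm
U = ½kδ² = 0.5 × 45.378 × 7.3² = 1209.1 N·mm = 1.2091 J

1.21 J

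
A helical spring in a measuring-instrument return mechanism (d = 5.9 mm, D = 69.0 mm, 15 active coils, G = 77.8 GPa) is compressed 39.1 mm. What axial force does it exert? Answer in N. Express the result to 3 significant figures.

93.5 N

k = Gd⁴/(8D³N_a) = (77.8×10³)(5.9⁴)/(8·69.0³·15) = 2.3914 N/mm
F = k·δ = 2.3914 × 39.1 = 93.505 N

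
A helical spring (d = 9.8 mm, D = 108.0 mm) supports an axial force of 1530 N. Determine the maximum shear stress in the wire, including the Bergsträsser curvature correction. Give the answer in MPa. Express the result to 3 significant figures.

Spring index C = D/d = 108.0/9.8 = 11.0204
K_B = (4C+2)/(4C−3) = 46.082/41.082 = 1.1217
τ₀ = 8FD/(πd³) = 8·1530·108.0/(π·9.8³) = 1.32192e+06/2956.8 = 447.07 MPa
τ_max = K·τ₀ = 1.1217 × 447.07 = 501.48 MPa

501 MPa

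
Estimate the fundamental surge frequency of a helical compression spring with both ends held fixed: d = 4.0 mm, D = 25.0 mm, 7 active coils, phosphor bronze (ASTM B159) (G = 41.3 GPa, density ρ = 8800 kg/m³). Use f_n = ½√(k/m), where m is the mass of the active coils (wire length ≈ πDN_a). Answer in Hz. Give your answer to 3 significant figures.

223 Hz

k = Gd⁴/(8D³N_a) = (41.3×10³)(4.0⁴)/(8·25.0³·7) = 12.083 N/mm = 12083 N/m
Wire length L = πDN_a = π·25.0·7 = 549.78 mm
m = ρ·(πd²/4)·L = 8800 × 12.566×10⁻⁶ m² × 0.54978 m = 0.060797 kg
f_n = ½√(k/m) = 0.5·√(12083/0.060797) = 0.5·√(1.9875e+05) = 222.91 Hz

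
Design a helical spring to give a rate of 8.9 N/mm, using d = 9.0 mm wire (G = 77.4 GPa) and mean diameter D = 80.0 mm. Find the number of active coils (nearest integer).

N_a = Gd⁴/(8D³k) = (77.4×10³ × 9.0⁴)/(8 × 80.0³ × 8.9)
    = 5.07821e+08 / 3.64544e+07 = 13.93 → 14 coils

14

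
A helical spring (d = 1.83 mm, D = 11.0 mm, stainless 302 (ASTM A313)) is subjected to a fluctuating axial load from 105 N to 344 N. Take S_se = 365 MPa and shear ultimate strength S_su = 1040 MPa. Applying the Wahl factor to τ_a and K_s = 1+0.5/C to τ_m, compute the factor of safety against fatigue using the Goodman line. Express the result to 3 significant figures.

C = D/d = 11.0/1.83 = 6.0109; K_W = (4C−1)/(4C−4)+0.615/C = 1.2520; K_s = 1+0.5/C = 1.0832
F_a = (F_max−F_min)/2 = 119.5 N; F_m = (F_max+F_min)/2 = 224.5 N
τ_a = K_W·8F_aD/(πd³) = 1.2520 × 546.19 = 683.83 MPa
τ_m = K_s·8F_mD/(πd³) = 1.0832 × 1026.1 = 1111.5 MPa
Goodman: 1/n_f = τ_a/S_se + τ_m/S_su = 683.83/365 + 1111.5/1040 = 1.87350 + 1.06872 = 2.9422
n_f = 1/2.9422 = 0.3399

0.340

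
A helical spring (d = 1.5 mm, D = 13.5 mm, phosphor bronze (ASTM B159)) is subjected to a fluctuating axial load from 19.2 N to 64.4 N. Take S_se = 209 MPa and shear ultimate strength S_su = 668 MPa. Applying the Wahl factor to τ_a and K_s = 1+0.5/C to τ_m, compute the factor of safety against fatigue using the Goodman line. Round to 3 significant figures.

C = D/d = 13.5/1.5 = 9.0000; K_W = (4C−1)/(4C−4)+0.615/C = 1.1621; K_s = 1+0.5/C = 1.0556
F_a = (F_max−F_min)/2 = 22.6 N; F_m = (F_max+F_min)/2 = 41.8 N
τ_a = K_W·8F_aD/(πd³) = 1.1621 × 230.2 = 267.51 MPa
τ_m = K_s·8F_mD/(πd³) = 1.0556 × 425.77 = 449.43 MPa
Goodman: 1/n_f = τ_a/S_se + τ_m/S_su = 267.51/209 + 449.43/668 = 1.27997 + 0.67279 = 1.9528
n_f = 1/1.9528 = 0.5121

0.512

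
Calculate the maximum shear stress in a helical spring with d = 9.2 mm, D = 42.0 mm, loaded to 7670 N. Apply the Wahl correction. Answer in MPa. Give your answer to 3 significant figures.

1420 MPa

Spring index C = D/d = 42.0/9.2 = 4.5652
K_W = (4C−1)/(4C−4) + 0.615/C = 17.261/14.261 + 0.1347 = 1.3451
τ₀ = 8FD/(πd³) = 8·7670·42.0/(π·9.2³) = 2.57712e+06/2446.3 = 1053.5 MPa
τ_max = K·τ₀ = 1.3451 × 1053.5 = 1417 MPa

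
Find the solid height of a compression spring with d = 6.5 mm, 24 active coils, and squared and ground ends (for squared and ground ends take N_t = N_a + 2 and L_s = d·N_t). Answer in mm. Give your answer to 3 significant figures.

squared and ground ends: N_t = N_a + 2 = 24 + 2 = 26
L_s = d·N_t = 6.5 × 26 = 169 mm

169 mm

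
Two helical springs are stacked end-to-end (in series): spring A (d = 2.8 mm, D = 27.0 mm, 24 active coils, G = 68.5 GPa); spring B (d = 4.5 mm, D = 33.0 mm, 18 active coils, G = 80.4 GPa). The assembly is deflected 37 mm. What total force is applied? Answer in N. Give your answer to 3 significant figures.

35.1 N

k_A = Gd⁴/(8D³N_a) = (68.5×10³)(2.8⁴)/(8·27.0³·24) = 1.1141 N/mm
k_B = Gd⁴/(8D³N_a) = (80.4×10³)(4.5⁴)/(8·33.0³·18) = 6.3709 N/mm
Series: 1/k_eq = 1/1.1141 + 1/6.3709 = 1.0545; k_eq = 0.94828 N/mm
F = k_eq·δ = 0.94828·37 = 35.087 N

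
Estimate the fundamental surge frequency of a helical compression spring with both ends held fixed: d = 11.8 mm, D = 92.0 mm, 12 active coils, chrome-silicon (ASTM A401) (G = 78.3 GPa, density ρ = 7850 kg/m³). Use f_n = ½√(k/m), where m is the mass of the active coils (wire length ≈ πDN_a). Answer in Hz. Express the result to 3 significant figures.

k = Gd⁴/(8D³N_a) = (78.3×10³)(11.8⁴)/(8·92.0³·12) = 20.307 N/mm = 20307 N/m
Wire length L = πDN_a = π·92.0·12 = 3468.3 mm
m = ρ·(πd²/4)·L = 7850 × 109.36×10⁻⁶ m² × 3.4683 m = 2.9774 kg
f_n = ½√(k/m) = 0.5·√(20307/2.9774) = 0.5·√(6820.4) = 41.293 Hz

41.3 Hz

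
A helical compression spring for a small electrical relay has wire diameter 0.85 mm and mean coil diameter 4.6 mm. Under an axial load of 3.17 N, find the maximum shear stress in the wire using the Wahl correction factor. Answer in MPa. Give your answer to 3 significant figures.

Spring index C = D/d = 4.6/0.85 = 5.4118
K_W = (4C−1)/(4C−4) + 0.615/C = 20.647/17.647 + 0.1136 = 1.2836
τ₀ = 8FD/(πd³) = 8·3.17·4.6/(π·0.85³) = 116.656/1.9293 = 60.464 MPa
τ_max = K·τ₀ = 1.2836 × 60.464 = 77.615 MPa

77.6 MPa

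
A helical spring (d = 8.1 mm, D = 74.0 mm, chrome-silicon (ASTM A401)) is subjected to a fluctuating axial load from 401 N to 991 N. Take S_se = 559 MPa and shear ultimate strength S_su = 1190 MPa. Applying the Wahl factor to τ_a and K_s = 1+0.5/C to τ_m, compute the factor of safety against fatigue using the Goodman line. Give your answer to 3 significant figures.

C = D/d = 74.0/8.1 = 9.1358; K_W = (4C−1)/(4C−4)+0.615/C = 1.1595; K_s = 1+0.5/C = 1.0547
F_a = (F_max−F_min)/2 = 295 N; F_m = (F_max+F_min)/2 = 696 N
τ_a = K_W·8F_aD/(πd³) = 1.1595 × 104.6 = 121.29 MPa
τ_m = K_s·8F_mD/(πd³) = 1.0547 × 246.79 = 260.3 MPa
Goodman: 1/n_f = τ_a/S_se + τ_m/S_su = 121.29/559 + 260.3/1190 = 0.21697 + 0.21874 = 0.43571
n_f = 1/0.43571 = 2.295

2.30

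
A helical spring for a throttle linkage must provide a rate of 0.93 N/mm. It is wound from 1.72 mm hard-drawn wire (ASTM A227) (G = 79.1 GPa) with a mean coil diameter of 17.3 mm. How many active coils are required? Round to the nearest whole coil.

18

N_a = Gd⁴/(8D³k) = (79.1×10³ × 1.72⁴)/(8 × 17.3³ × 0.93)
    = 692294 / 38522.2 = 17.97 → 18 coils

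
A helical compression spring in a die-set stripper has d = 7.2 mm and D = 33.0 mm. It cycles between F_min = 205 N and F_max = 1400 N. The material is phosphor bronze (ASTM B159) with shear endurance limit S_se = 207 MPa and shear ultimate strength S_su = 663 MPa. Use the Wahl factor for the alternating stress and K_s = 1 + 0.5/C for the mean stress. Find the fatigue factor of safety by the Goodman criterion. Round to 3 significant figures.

0.851

C = D/d = 33.0/7.2 = 4.5833; K_W = (4C−1)/(4C−4)+0.615/C = 1.3435; K_s = 1+0.5/C = 1.1091
F_a = (F_max−F_min)/2 = 597.5 N; F_m = (F_max+F_min)/2 = 802.5 N
τ_a = K_W·8F_aD/(πd³) = 1.3435 × 134.52 = 180.73 MPa
τ_m = K_s·8F_mD/(πd³) = 1.1091 × 180.68 = 200.39 MPa
Goodman: 1/n_f = τ_a/S_se + τ_m/S_su = 180.73/207 + 200.39/663 = 0.87309 + 0.30224 = 1.1753
n_f = 1/1.1753 = 0.8508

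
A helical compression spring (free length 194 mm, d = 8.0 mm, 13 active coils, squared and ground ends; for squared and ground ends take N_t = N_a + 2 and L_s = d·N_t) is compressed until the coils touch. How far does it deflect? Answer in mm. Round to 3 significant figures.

74.0 mm

N_t = 15; L_s = 8.0·15 = 120 mm
δ_solid = L₀ − L_s = 194 − 120 = 74 mm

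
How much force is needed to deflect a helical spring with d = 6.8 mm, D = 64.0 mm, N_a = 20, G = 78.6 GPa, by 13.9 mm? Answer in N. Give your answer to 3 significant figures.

k = Gd⁴/(8D³N_a) = (78.6×10³)(6.8⁴)/(8·64.0³·20) = 4.0068 N/mm
F = k·δ = 4.0068 × 13.9 = 55.695 N

55.7 N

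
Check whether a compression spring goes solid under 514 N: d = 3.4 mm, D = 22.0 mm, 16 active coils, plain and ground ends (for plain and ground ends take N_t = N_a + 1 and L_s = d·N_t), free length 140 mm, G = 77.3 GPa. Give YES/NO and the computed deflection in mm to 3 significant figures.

k = Gd⁴/(8D³N_a) = (77.3×10³)(3.4⁴)/(8·22.0³·16) = 7.5791 N/mm
N_t = 17; L_s = 3.4·17 = 57.8 mm; δ_solid = L₀ − L_s = 140 − 57.8 = 82.2 mm
δ = F/k = 514/7.5791 = 67.818 mm
δ < δ_solid → spring does not go solid

NO, δ = 67.8 mm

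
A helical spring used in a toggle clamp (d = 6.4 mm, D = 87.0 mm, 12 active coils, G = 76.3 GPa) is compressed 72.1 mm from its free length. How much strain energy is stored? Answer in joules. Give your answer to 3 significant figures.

k = Gd⁴/(8D³N_a) = (76.3×10³)(6.4⁴)/(8·87.0³·12) = 2.025 N/mm
U = ½kδ² = 0.5 × 2.025 × 72.1² = 5263.3 N·mm = 5.2633 J

5.26 J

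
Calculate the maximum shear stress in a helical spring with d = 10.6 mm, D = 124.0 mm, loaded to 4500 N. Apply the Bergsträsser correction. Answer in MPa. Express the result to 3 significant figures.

1330 MPa

Spring index C = D/d = 124.0/10.6 = 11.6981
K_B = (4C+2)/(4C−3) = 48.792/43.792 = 1.1142
τ₀ = 8FD/(πd³) = 8·4500·124.0/(π·10.6³) = 4.464e+06/3741.7 = 1193 MPa
τ_max = K·τ₀ = 1.1142 × 1193 = 1329.3 MPa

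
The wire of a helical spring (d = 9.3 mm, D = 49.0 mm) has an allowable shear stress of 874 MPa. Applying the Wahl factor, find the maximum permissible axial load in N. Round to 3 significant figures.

C = D/d = 49.0/9.3 = 5.2688
K_W = (4C−1)/(4C−4) + 0.615/C = 20.075/17.075 + 0.1167 = 1.2924
τ_max = K·8FD/(πd³) → F_max = τ_allow·πd³/(8DK)
F_max = 874·π·9.3³/(8·49.0·1.2924) = 2.2086e+06/506.63 = 4359.3 N

4360 N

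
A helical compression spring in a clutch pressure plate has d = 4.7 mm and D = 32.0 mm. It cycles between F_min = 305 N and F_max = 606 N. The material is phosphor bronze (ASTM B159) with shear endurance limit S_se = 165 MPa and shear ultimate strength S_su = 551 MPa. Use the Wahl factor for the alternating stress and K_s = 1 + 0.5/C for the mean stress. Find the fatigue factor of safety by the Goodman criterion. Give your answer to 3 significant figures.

0.637

C = D/d = 32.0/4.7 = 6.8085; K_W = (4C−1)/(4C−4)+0.615/C = 1.2194; K_s = 1+0.5/C = 1.0734
F_a = (F_max−F_min)/2 = 150.5 N; F_m = (F_max+F_min)/2 = 455.5 N
τ_a = K_W·8F_aD/(πd³) = 1.2194 × 118.12 = 144.04 MPa
τ_m = K_s·8F_mD/(πd³) = 1.0734 × 357.51 = 383.76 MPa
Goodman: 1/n_f = τ_a/S_se + τ_m/S_su = 144.04/165 + 383.76/551 = 0.87300 + 0.69648 = 1.5695
n_f = 1/1.5695 = 0.6372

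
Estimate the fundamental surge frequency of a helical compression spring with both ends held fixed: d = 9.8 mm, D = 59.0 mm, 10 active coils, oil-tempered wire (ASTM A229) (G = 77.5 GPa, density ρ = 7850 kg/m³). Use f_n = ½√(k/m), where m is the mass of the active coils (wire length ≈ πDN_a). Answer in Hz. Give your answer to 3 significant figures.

99.6 Hz

k = Gd⁴/(8D³N_a) = (77.5×10³)(9.8⁴)/(8·59.0³·10) = 43.507 N/mm = 43507 N/m
Wire length L = πDN_a = π·59.0·10 = 1853.5 mm
m = ρ·(πd²/4)·L = 7850 × 75.43×10⁻⁶ m² × 1.8535 m = 1.0975 kg
f_n = ½√(k/m) = 0.5·√(43507/1.0975) = 0.5·√(39641) = 99.55 Hz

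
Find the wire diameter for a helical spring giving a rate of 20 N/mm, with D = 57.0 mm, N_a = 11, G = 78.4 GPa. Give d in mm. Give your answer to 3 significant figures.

8.03 mm

d = (8D³N_a·k / G)^(1/4) = (8·57.0³·11·20 / (78.4×10³))^0.25
  = (4157.4)^0.25 = 8.0298 mm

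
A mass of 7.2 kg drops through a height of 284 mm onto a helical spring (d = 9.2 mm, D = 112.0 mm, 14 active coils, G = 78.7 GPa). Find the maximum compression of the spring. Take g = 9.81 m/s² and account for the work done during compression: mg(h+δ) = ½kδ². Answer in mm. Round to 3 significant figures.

k = Gd⁴/(8D³N_a) = (78.7×10³)(9.2⁴)/(8·112.0³·14) = 3.5831 N/mm
W = mg = 7.2 × 9.81 = 70.632 N
½kδ² − Wδ − Wh = 0 → δ = (W + √(W² + 2kWh))/k
δ = (70.632 + √(4988.9 + 143749))/3.5831 = (70.632 + 385.67)/3.5831 = 127.35 mm

127 mm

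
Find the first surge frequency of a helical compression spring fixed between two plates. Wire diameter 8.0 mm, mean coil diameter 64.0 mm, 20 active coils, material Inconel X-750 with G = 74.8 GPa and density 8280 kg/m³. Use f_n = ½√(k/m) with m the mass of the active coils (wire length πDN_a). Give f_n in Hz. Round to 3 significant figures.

33.0 Hz

k = Gd⁴/(8D³N_a) = (74.8×10³)(8.0⁴)/(8·64.0³·20) = 7.3047 N/mm = 7304.7 N/m
Wire length L = πDN_a = π·64.0·20 = 4021.2 mm
m = ρ·(πd²/4)·L = 8280 × 50.265×10⁻⁶ m² × 4.0212 m = 1.6736 kg
f_n = ½√(k/m) = 0.5·√(7304.7/1.6736) = 0.5·√(4364.6) = 33.032 Hz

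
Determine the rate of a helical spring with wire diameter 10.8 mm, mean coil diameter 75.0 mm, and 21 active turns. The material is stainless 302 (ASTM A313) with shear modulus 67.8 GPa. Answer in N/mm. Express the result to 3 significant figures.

k = Gd⁴/(8D³N_a) = (67.8×10³ × 10.8⁴) / (8 × 75.0³ × 21)
  = 9.22412e+08 / 7.0875e+07 = 13.015 N/mm

13.0 N/mm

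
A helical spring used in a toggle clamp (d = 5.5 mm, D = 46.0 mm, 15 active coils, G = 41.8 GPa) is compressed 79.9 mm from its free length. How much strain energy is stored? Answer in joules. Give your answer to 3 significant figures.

k = Gd⁴/(8D³N_a) = (41.8×10³)(5.5⁴)/(8·46.0³·15) = 3.2747 N/mm
U = ½kδ² = 0.5 × 3.2747 × 79.9² = 10453 N·mm = 10.453 J

10.5 J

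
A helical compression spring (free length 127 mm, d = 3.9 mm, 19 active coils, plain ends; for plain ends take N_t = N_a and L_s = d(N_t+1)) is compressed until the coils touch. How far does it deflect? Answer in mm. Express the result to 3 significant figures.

N_t = 19; L_s = 3.9·20 = 78 mm
δ_solid = L₀ − L_s = 127 − 78 = 49 mm

49.0 mm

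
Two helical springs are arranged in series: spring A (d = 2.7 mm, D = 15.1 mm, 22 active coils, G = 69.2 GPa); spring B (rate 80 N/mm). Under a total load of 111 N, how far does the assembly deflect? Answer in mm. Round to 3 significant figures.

k_A = Gd⁴/(8D³N_a) = (69.2×10³)(2.7⁴)/(8·15.1³·22) = 6.069 N/mm
Series: 1/k_eq = 1/6.069 + 1/80 = 0.17727; k_eq = 5.6411 N/mm
δ = F/k_eq = 111/5.6411 = 19.677 mm

19.7 mm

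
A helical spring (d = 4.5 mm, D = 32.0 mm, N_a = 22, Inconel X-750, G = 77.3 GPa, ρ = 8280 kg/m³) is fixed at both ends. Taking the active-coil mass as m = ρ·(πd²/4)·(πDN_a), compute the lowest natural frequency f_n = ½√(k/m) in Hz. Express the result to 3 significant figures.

k = Gd⁴/(8D³N_a) = (77.3×10³)(4.5⁴)/(8·32.0³·22) = 5.4963 N/mm = 5496.3 N/m
Wire length L = πDN_a = π·32.0·22 = 2211.7 mm
m = ρ·(πd²/4)·L = 8280 × 15.904×10⁻⁶ m² × 2.2117 m = 0.29125 kg
f_n = ½√(k/m) = 0.5·√(5496.3/0.29125) = 0.5·√(18871) = 68.686 Hz

68.7 Hz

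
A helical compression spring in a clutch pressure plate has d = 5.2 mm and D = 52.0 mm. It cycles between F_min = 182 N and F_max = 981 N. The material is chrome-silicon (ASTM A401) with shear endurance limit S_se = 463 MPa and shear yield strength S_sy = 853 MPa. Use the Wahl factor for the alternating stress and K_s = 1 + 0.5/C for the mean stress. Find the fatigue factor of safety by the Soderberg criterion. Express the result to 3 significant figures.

0.623

C = D/d = 52.0/5.2 = 10.0000; K_W = (4C−1)/(4C−4)+0.615/C = 1.1448; K_s = 1+0.5/C = 1.0500
F_a = (F_max−F_min)/2 = 399.5 N; F_m = (F_max+F_min)/2 = 581.5 N
τ_a = K_W·8F_aD/(πd³) = 1.1448 × 376.23 = 430.72 MPa
τ_m = K_s·8F_mD/(πd³) = 1.0500 × 547.62 = 575.01 MPa
Soderberg: 1/n_f = τ_a/S_se + τ_m/S_sy = 430.72/463 + 575.01/853 = 0.93028 + 0.67410 = 1.6044
n_f = 1/1.6044 = 0.6233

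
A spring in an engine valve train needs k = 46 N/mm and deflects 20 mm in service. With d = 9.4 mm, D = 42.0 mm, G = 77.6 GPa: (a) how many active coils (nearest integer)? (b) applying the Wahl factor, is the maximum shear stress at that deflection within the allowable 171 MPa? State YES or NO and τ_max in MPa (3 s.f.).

N_a = Gd⁴/(8D³k) = (77.6×10³)(9.4⁴)/(8·42.0³·46) = 22.22 → N_a = 22
Actual rate k = Gd⁴/(8D³·22) = 46.464 N/mm
Working load F = kδ = 46.464·20 = 929.27 N
C = 42.0/9.4 = 4.4681; K_W = (4C−1)/(4C−4)+0.615/C = 1.3539
τ_max = K_W·8FD/(πd³) = 1.3539·119.66 = 162.01 MPa
τ_max ≤ 171 MPa → acceptable

(a) 22 coils; (b) YES, τ_max = 162 MPa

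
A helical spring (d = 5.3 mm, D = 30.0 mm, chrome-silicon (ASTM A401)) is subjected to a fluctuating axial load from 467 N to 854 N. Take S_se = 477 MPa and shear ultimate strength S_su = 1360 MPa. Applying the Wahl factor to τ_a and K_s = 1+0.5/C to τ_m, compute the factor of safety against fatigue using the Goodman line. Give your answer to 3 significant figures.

C = D/d = 30.0/5.3 = 5.6604; K_W = (4C−1)/(4C−4)+0.615/C = 1.2696; K_s = 1+0.5/C = 1.0883
F_a = (F_max−F_min)/2 = 193.5 N; F_m = (F_max+F_min)/2 = 660.5 N
τ_a = K_W·8F_aD/(πd³) = 1.2696 × 99.292 = 126.06 MPa
τ_m = K_s·8F_mD/(πd³) = 1.0883 × 338.93 = 368.87 MPa
Goodman: 1/n_f = τ_a/S_se + τ_m/S_su = 126.06/477 + 368.87/1360 = 0.26428 + 0.27122 = 0.5355
n_f = 1/0.5355 = 1.867

1.87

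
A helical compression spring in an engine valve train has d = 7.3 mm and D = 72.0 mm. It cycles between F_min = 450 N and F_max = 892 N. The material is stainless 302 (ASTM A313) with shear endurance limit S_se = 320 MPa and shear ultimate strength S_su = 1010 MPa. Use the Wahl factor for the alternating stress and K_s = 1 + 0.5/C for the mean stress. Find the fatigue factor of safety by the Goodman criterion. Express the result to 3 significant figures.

1.42

C = D/d = 72.0/7.3 = 9.8630; K_W = (4C−1)/(4C−4)+0.615/C = 1.1470; K_s = 1+0.5/C = 1.0507
F_a = (F_max−F_min)/2 = 221 N; F_m = (F_max+F_min)/2 = 671 N
τ_a = K_W·8F_aD/(πd³) = 1.1470 × 104.16 = 119.47 MPa
τ_m = K_s·8F_mD/(πd³) = 1.0507 × 316.25 = 332.28 MPa
Goodman: 1/n_f = τ_a/S_se + τ_m/S_su = 119.47/320 + 332.28/1010 = 0.37334 + 0.32899 = 0.70233
n_f = 1/0.70233 = 1.424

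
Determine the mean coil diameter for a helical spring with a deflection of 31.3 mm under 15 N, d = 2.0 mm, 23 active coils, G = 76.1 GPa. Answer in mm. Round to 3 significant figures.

Required rate k = F/δ = 15/31.3 = 0.47923 N/mm
D = (Gd⁴/(8N_a·k))^(1/3) = (76.1×10³·2.0⁴/(8·23·0.47923))^(1/3)
  = (13808.3)^(1/3) = 23.9909 mm

24.0 mm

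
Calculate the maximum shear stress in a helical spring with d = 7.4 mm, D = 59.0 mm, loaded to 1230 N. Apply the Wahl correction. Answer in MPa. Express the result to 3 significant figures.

540 MPa

Spring index C = D/d = 59.0/7.4 = 7.9730
K_W = (4C−1)/(4C−4) + 0.615/C = 30.892/27.892 + 0.0771 = 1.1847
τ₀ = 8FD/(πd³) = 8·1230·59.0/(π·7.4³) = 580560/1273 = 456.04 MPa
τ_max = K·τ₀ = 1.1847 × 456.04 = 540.27 MPa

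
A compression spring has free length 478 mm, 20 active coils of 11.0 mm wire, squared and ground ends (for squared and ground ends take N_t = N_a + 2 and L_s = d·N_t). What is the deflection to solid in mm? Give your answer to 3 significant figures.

N_t = 22; L_s = 11.0·22 = 242 mm
δ_solid = L₀ − L_s = 478 − 242 = 236 mm

236 mm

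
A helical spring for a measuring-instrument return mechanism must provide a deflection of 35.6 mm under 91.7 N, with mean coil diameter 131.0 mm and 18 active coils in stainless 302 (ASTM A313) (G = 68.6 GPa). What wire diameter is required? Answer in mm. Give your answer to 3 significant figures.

10.5 mm

Required rate k = F/δ = 91.7/35.6 = 2.5758 N/mm
d = (8D³N_a·k / G)^(1/4) = (8·131.0³·18·2.5758 / (68.6×10³))^0.25
  = (12155)^0.25 = 10.5001 mm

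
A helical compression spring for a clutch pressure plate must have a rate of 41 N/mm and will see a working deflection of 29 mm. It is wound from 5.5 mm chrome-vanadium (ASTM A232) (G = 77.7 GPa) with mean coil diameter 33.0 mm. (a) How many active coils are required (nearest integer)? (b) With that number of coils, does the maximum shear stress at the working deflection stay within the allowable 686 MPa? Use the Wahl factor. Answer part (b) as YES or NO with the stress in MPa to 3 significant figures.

N_a = Gd⁴/(8D³k) = (77.7×10³)(5.5⁴)/(8·33.0³·41) = 6.032 → N_a = 6
Actual rate k = Gd⁴/(8D³·6) = 41.218 N/mm
Working load F = kδ = 41.218·29 = 1195.3 N
C = 33.0/5.5 = 6.0000; K_W = (4C−1)/(4C−4)+0.615/C = 1.2525
τ_max = K_W·8FD/(πd³) = 1.2525·603.74 = 756.19 MPa
τ_max > 686 MPa → exceeds allowable

(a) 6 coils; (b) NO, τ_max = 756 MPa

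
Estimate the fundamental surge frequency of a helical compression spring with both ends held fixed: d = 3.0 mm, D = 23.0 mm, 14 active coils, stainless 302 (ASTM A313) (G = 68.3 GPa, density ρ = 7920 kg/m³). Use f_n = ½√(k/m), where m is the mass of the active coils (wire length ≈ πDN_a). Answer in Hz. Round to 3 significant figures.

k = Gd⁴/(8D³N_a) = (68.3×10³)(3.0⁴)/(8·23.0³·14) = 4.0598 N/mm = 4059.8 N/m
Wire length L = πDN_a = π·23.0·14 = 1011.6 mm
m = ρ·(πd²/4)·L = 7920 × 7.0686×10⁻⁶ m² × 1.0116 m = 0.056632 kg
f_n = ½√(k/m) = 0.5·√(4059.8/0.056632) = 0.5·√(71687) = 133.87 Hz

134 Hz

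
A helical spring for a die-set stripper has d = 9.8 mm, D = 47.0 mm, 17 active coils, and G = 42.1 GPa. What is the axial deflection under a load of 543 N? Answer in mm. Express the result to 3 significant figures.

k = Gd⁴/(8D³N_a) = (42.1×10³)(9.8⁴)/(8·47.0³·17) = 27.501 N/mm
δ = F/k = 543 / 27.501 = 19.744 mm

19.7 mm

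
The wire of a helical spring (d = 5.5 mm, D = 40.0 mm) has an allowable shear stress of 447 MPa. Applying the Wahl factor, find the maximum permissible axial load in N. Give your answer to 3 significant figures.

C = D/d = 40.0/5.5 = 7.2727
K_W = (4C−1)/(4C−4) + 0.615/C = 28.091/25.091 + 0.0846 = 1.2041
τ_max = K·8FD/(πd³) → F_max = τ_allow·πd³/(8DK)
F_max = 447·π·5.5³/(8·40.0·1.2041) = 2.3364e+05/385.32 = 606.35 N

606 N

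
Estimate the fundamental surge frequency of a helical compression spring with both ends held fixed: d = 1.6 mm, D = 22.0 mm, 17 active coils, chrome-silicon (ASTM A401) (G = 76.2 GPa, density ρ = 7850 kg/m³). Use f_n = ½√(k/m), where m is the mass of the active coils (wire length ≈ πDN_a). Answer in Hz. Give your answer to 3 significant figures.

68.2 Hz

k = Gd⁴/(8D³N_a) = (76.2×10³)(1.6⁴)/(8·22.0³·17) = 0.34485 N/mm = 344.85 N/m
Wire length L = πDN_a = π·22.0·17 = 1175 mm
m = ρ·(πd²/4)·L = 7850 × 2.0106×10⁻⁶ m² × 1.175 m = 0.018545 kg
f_n = ½√(k/m) = 0.5·√(344.85/0.018545) = 0.5·√(18595) = 68.183 Hz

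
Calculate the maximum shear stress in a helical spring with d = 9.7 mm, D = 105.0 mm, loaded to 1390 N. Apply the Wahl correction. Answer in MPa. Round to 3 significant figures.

Spring index C = D/d = 105.0/9.7 = 10.8247
K_W = (4C−1)/(4C−4) + 0.615/C = 42.299/39.299 + 0.0568 = 1.1332
τ₀ = 8FD/(πd³) = 8·1390·105.0/(π·9.7³) = 1.1676e+06/2867.2 = 407.22 MPa
τ_max = K·τ₀ = 1.1332 × 407.22 = 461.44 MPa

461 MPa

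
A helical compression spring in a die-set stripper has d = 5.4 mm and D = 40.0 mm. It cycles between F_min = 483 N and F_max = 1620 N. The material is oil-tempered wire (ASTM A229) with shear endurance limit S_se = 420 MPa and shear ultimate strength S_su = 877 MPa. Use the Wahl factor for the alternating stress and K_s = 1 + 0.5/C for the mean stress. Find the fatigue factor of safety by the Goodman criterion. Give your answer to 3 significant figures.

0.532

C = D/d = 40.0/5.4 = 7.4074; K_W = (4C−1)/(4C−4)+0.615/C = 1.2001; K_s = 1+0.5/C = 1.0675
F_a = (F_max−F_min)/2 = 568.5 N; F_m = (F_max+F_min)/2 = 1051.5 N
τ_a = K_W·8F_aD/(πd³) = 1.2001 × 367.75 = 441.32 MPa
τ_m = K_s·8F_mD/(πd³) = 1.0675 × 680.19 = 726.1 MPa
Goodman: 1/n_f = τ_a/S_se + τ_m/S_su = 441.32/420 + 726.1/877 = 1.05077 + 0.82794 = 1.8787
n_f = 1/1.8787 = 0.5323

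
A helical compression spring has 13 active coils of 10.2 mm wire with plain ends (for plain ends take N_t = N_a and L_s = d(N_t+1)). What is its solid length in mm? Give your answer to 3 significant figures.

143 mm

plain ends: N_t = N_a = 13
L_s = d·(N_t+1) = 10.2 × 14 = 142.8 mm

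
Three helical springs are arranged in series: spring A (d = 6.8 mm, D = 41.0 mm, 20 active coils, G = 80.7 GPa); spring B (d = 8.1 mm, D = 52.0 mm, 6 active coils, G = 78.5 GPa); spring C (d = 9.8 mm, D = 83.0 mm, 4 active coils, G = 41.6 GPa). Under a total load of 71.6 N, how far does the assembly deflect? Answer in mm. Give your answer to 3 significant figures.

k_A = Gd⁴/(8D³N_a) = (80.7×10³)(6.8⁴)/(8·41.0³·20) = 15.647 N/mm
k_B = Gd⁴/(8D³N_a) = (78.5×10³)(8.1⁴)/(8·52.0³·6) = 50.068 N/mm
k_C = Gd⁴/(8D³N_a) = (41.6×10³)(9.8⁴)/(8·83.0³·4) = 20.971 N/mm
Series: 1/k_eq = 1/15.647 + 1/50.068 + 1/20.971 = 0.13157; k_eq = 7.6007 N/mm
δ = F/k_eq = 71.6/7.6007 = 9.4202 mm

9.42 mm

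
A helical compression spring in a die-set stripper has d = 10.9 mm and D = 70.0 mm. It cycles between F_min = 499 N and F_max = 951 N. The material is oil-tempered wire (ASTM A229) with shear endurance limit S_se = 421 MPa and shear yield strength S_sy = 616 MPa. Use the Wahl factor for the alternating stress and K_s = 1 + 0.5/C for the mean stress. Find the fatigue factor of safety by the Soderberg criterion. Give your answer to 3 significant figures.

C = D/d = 70.0/10.9 = 6.4220; K_W = (4C−1)/(4C−4)+0.615/C = 1.2341; K_s = 1+0.5/C = 1.0779
F_a = (F_max−F_min)/2 = 226 N; F_m = (F_max+F_min)/2 = 725 N
τ_a = K_W·8F_aD/(πd³) = 1.2341 × 31.108 = 38.39 MPa
τ_m = K_s·8F_mD/(πd³) = 1.0779 × 99.792 = 107.56 MPa
Soderberg: 1/n_f = τ_a/S_se + τ_m/S_sy = 38.39/421 + 107.56/616 = 0.09119 + 0.17461 = 0.2658
n_f = 1/0.2658 = 3.762

3.76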